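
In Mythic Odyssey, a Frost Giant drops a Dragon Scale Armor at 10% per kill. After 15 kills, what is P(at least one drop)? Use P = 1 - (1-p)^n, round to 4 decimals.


P(at least one) = 1 - P(none) = 1 - (1-p)^n
p = 10/100 = 0.1
1 - p = 0.9
(1 - p)^15 = 0.9^15 = 0.205891
P(at least one) = 1 - 0.205891 = 0.7941

0.7941


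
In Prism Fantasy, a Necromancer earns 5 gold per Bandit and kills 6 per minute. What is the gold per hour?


Gold per minute = 5 * 6 = 30
Gold per hour = 30 * 60 = 1800

1800 gold/hour


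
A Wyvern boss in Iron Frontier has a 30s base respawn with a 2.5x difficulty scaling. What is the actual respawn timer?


Respawn time = base * multiplier
= 30 * 2.5
= 75.0 seconds

75.0 seconds


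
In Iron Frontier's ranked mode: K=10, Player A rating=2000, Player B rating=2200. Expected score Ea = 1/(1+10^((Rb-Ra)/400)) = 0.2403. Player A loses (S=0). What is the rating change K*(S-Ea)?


Elo update: delta = K * (S - Ea), where S = 0 (loses)
S - Ea = 0 - 0.2403 = -0.2403
Rating change = 10 * -0.2403
= -2.40

-2.40 rating points


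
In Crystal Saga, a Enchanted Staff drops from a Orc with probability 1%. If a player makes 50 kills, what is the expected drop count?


Expected drops = kills * (drop_rate / 100)
= 50 * (1 / 100)
= 50 * 0.01
= 0.5

0.5 drops


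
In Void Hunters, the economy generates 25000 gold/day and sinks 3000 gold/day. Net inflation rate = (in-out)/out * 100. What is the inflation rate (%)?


Net gold = 25000 - 3000 = 22000
Inflation rate = net / sunk * 100 = 22000 / 3000 * 100
= 7.333333 * 100
= 733.33%

733.33%


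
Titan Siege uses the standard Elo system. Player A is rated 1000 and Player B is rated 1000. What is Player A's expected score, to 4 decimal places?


Elo expected score: Ea = 1/(1 + 10^((Rb-Ra)/400))
Rb - Ra = 1000 - 1000 = 0
(Rb-Ra)/400 = 0/400 = 0.0
10^0.0 = 1.0
Ea = 1/(1 + 1.0) = 1/2.0 = 0.5000

0.5000


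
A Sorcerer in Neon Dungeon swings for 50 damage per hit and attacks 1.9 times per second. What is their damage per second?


DPS = damage * attack_speed
= 50 * 1.9
= 95.0

95.0 DPS


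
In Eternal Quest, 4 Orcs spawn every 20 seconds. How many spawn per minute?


Spawns per minute = count * (60 / interval)
= 4 * (60 / 20)
= 4 * 3.0
= 12.0

12.0 per minute


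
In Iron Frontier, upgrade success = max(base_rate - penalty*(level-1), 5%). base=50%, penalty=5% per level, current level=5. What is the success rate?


raw_rate = 50 - 5 * (5 - 1)
= 50 - 5 * 4
= 50 - 20
= 30
Apply floor: max(30, 5) = 30%

30%


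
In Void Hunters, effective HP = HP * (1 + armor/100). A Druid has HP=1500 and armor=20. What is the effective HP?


EHP = 1500 * (1 + 20/100)
= 1500 * (1 + 0.2)
= 1500 * 1.2
= 1800.0

1800.0 EHP


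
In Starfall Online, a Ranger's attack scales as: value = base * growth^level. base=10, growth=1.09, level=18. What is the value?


value = base * growth^level
= 10 * 1.09^18
= 10 * 4.71712
= 47.17

47.17 attack


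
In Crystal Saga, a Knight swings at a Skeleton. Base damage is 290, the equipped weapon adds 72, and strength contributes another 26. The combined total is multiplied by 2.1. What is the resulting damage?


Sum base + weapon + str = 290 + 72 + 26 = 388
Multiply by 2.1:
388 * 2.1 = 814.8

814.8 damage


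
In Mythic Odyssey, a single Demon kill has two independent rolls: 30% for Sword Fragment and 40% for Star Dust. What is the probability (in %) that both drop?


For independent events, P(both) = P(A) * P(B)
= 30% * 40%
= 1200 / 100 %
= 12.0%

12.0%


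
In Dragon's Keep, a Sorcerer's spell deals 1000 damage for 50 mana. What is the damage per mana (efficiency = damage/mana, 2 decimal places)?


Efficiency = damage / mana
= 1000 / 50
= 20.00

20.00 dmg/mana


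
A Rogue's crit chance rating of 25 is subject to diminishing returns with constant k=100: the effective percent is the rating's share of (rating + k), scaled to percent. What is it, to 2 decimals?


effective% = rating / (rating + k) * 100
= 25 / (25 + 100) * 100
= 25 / 125 * 100
= 0.2 * 100
= 20.00%

20.00%


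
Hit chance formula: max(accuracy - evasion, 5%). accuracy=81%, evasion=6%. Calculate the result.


accuracy - evasion = 81 - 6 = 75
Apply floor: max(75, 5) = 75
Hit chance = 75%

75%


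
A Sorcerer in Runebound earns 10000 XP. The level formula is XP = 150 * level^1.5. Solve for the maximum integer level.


XP = 150 * level^1.5, so level = (XP / 150)^(1/1.5)
= (10000 / 150)^(1/1.5)
= 66.6667^0.6667
= 16.4414
Floor: level = 16

level 16


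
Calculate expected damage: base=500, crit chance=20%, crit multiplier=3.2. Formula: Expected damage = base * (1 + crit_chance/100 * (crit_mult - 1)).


E[dmg] = base * (1 + crit_chance * (crit_mult - 1))
cc as decimal = 20/100 = 0.2
cm - 1 = 3.2 - 1 = 2.2
Bonus factor = 0.2 * 2.2 = 0.44
Total multiplier = 1 + 0.44 = 1.44
Expected damage = 500 * 1.44 = 720.00

720.00 damage


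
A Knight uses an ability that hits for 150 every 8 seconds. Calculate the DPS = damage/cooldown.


DPS = damage / cooldown
= 150 / 8
= 18.75

18.75 DPS


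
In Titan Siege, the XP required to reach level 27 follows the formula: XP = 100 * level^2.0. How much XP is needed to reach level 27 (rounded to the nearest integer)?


XP = 100 * level^2.0
Substitute level = 27:
XP = 100 * 27^2.0
= 100 * 729.0
= 72900

72900 XP


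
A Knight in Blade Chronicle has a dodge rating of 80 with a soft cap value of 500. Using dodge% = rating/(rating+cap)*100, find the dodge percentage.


dodge% = 80 / (80 + 500) * 100
= 80 / 580 * 100
= 0.137931 * 100
= 13.79%

13.79%


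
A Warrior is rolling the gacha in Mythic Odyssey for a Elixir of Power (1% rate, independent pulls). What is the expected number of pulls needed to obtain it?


Expected pulls for a geometric distribution = 1/p = 100 / rate%
= 100 / 1
= 100.0

100.0 pulls


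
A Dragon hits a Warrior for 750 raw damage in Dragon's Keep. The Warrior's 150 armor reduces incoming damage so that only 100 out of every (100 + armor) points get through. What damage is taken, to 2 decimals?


actual = 750 * 100 / (100 + 150)
= 750 * 100 / 250
= 75000 / 250
= 300.00

300.00 damage


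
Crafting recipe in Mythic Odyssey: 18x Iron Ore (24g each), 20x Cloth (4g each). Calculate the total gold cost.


Cost breakdown:
  Iron Ore: 18 * 24 = 432
  Cloth: 20 * 4 = 80
Total = 432 + 80 = 512

512 gold


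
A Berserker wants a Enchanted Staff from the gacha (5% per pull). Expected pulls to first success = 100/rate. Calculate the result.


Expected pulls for a geometric distribution = 1/p = 100 / rate%
= 100 / 5
= 20.0

20.0 pulls


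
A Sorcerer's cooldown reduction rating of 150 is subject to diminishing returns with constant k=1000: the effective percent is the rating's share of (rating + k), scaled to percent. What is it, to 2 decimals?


effective% = rating / (rating + k) * 100
= 150 / (150 + 1000) * 100
= 150 / 1150 * 100
= 0.130435 * 100
= 13.04%

13.04%


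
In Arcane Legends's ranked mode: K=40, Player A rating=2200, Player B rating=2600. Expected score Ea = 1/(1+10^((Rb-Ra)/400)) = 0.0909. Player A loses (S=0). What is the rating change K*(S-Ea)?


Elo update: delta = K * (S - Ea), where S = 0 (loses)
S - Ea = 0 - 0.0909 = -0.0909
Rating change = 40 * -0.0909
= -3.64

-3.64 rating points


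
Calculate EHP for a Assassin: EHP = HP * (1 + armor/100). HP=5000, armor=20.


EHP = 5000 * (1 + 20/100)
= 5000 * (1 + 0.2)
= 5000 * 1.2
= 6000.0

6000.0 EHP


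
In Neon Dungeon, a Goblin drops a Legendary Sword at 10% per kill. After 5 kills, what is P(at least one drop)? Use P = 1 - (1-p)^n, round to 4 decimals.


P(at least one) = 1 - P(none) = 1 - (1-p)^n
p = 10/100 = 0.1
1 - p = 0.9
(1 - p)^5 = 0.9^5 = 0.590490
P(at least one) = 1 - 0.590490 = 0.4095

0.4095


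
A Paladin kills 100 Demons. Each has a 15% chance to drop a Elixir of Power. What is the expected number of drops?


Expected drops = kills * (drop_rate / 100)
= 100 * (15 / 100)
= 100 * 0.15
= 15.0

15.0 drops


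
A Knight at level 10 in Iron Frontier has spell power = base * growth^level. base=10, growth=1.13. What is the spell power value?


value = base * growth^level
= 10 * 1.13^10
= 10 * 3.394567
= 33.95

33.95 spell power


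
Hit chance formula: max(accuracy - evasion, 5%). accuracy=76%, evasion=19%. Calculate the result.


accuracy - evasion = 76 - 19 = 57
Apply floor: max(57, 5) = 57
Hit chance = 57%

57%


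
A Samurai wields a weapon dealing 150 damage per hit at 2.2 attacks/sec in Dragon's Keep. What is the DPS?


DPS = damage * attack_speed
= 150 * 2.2
= 330.0

330.0 DPS


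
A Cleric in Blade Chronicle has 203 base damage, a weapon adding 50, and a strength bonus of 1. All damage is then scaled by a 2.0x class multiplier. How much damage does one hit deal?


Sum base + weapon + str = 203 + 50 + 1 = 254
Multiply by 2.0:
254 * 2.0 = 508.0

508.0 damage


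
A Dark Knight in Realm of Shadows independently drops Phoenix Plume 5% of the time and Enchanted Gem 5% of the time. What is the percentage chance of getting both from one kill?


For independent events, P(both) = P(A) * P(B)
= 5% * 5%
= 25 / 100 %
= 0.25%

0.25%


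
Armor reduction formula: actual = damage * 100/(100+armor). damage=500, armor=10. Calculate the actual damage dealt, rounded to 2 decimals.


actual = 500 * 100 / (100 + 10)
= 500 * 100 / 110
= 50000 / 110
= 454.55

454.55 damage


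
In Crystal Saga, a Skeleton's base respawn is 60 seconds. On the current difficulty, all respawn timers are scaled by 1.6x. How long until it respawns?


Respawn time = base * multiplier
= 60 * 1.6
= 96.0 seconds

96.0 seconds


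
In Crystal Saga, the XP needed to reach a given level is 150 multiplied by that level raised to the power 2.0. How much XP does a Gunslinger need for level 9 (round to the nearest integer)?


XP = 150 * level^2.0
Substitute level = 9:
XP = 150 * 9^2.0
= 150 * 81.0
= 12150

12150 XP


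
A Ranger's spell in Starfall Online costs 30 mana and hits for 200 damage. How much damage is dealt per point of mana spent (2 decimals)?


Efficiency = damage / mana
= 200 / 30
= 6.67

6.67 dmg/mana


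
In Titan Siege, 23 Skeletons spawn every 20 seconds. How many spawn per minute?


Spawns per minute = count * (60 / interval)
= 23 * (60 / 20)
= 23 * 3.0
= 69.0

69.0 per minute


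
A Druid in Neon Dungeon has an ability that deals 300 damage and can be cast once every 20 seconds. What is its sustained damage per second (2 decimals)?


DPS = damage / cooldown
= 300 / 20
= 15.00

15.00 DPS


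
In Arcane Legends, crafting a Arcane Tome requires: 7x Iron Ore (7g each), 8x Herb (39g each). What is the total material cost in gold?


Cost breakdown:
  Iron Ore: 7 * 7 = 49
  Herb: 8 * 39 = 312
Total = 49 + 312 = 361

361 gold


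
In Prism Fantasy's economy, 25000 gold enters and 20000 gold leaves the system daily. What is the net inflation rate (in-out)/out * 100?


Net gold = 25000 - 20000 = 5000
Inflation rate = net / sunk * 100 = 5000 / 20000 * 100
= 0.25 * 100
= 25.00%

25.00%


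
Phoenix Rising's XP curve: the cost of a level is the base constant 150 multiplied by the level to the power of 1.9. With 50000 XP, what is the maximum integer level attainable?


XP = 150 * level^1.9, so level = (XP / 150)^(1/1.9)
= (50000 / 150)^(1/1.9)
= 333.3333^0.5263
= 21.2731
Floor: level = 21

level 21


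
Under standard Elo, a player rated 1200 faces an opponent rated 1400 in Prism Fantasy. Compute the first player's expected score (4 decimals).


Elo expected score: Ea = 1/(1 + 10^((Rb-Ra)/400))
Rb - Ra = 1400 - 1200 = 200
(Rb-Ra)/400 = 200/400 = 0.5
10^0.5 = 3.162278
Ea = 1/(1 + 3.162278) = 1/4.162278 = 0.2403

0.2403


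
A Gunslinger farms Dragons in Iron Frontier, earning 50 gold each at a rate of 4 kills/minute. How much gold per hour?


Gold per minute = 50 * 4 = 200
Gold per hour = 200 * 60 = 12000

12000 gold/hour


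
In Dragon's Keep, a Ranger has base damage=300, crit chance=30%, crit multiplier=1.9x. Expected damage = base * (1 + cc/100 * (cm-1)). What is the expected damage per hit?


E[dmg] = base * (1 + crit_chance * (crit_mult - 1))
cc as decimal = 30/100 = 0.3
cm - 1 = 1.9 - 1 = 0.9
Bonus factor = 0.3 * 0.9 = 0.27
Total multiplier = 1 + 0.27 = 1.27
Expected damage = 300 * 1.27 = 381.00

381.00 damage


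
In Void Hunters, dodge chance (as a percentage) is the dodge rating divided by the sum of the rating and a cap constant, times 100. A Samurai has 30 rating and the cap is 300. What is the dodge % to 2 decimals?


dodge% = 30 / (30 + 300) * 100
= 30 / 330 * 100
= 0.090909 * 100
= 9.09%

9.09%


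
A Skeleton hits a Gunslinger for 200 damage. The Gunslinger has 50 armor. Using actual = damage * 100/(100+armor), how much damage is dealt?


actual = 200 * 100 / (100 + 50)
= 200 * 100 / 150
= 20000 / 150
= 133.33

133.33 damage


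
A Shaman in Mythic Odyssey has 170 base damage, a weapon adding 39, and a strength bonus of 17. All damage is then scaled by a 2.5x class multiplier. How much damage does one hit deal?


Sum base + weapon + str = 170 + 39 + 17 = 226
Multiply by 2.5:
226 * 2.5 = 565.0

565.0 damage


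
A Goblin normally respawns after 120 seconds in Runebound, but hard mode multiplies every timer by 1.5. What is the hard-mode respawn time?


Respawn time = base * multiplier
= 120 * 1.5
= 180.0 seconds

180.0 seconds


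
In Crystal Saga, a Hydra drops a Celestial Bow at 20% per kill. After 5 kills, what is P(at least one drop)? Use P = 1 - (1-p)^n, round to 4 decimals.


P(at least one) = 1 - P(none) = 1 - (1-p)^n
p = 20/100 = 0.2
1 - p = 0.8
(1 - p)^5 = 0.8^5 = 0.327680
P(at least one) = 1 - 0.327680 = 0.6723

0.6723


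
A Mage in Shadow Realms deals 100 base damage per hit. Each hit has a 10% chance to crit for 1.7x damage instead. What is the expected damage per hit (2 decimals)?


E[dmg] = base * (1 + crit_chance * (crit_mult - 1))
cc as decimal = 10/100 = 0.1
cm - 1 = 1.7 - 1 = 0.7
Bonus factor = 0.1 * 0.7 = 0.07
Total multiplier = 1 + 0.07 = 1.07
Expected damage = 100 * 1.07 = 107.00

107.00 damage


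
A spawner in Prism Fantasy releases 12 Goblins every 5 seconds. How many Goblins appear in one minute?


Spawns per minute = count * (60 / interval)
= 12 * (60 / 5)
= 12 * 12.0
= 144.0

144.0 per minute


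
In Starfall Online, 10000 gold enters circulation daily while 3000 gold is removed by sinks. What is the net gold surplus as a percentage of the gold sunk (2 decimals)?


Net gold = 10000 - 3000 = 7000
Inflation rate = net / sunk * 100 = 7000 / 3000 * 100
= 2.333333 * 100
= 233.33%

233.33%


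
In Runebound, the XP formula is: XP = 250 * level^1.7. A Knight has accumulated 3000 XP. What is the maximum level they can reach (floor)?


XP = 250 * level^1.7, so level = (XP / 250)^(1/1.7)
= (3000 / 250)^(1/1.7)
= 12.0^0.5882
= 4.3133
Floor: level = 4

level 4


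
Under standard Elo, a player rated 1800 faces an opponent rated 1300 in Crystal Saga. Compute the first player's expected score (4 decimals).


Elo expected score: Ea = 1/(1 + 10^((Rb-Ra)/400))
Rb - Ra = 1300 - 1800 = -500
(Rb-Ra)/400 = -500/400 = -1.25
10^-1.25 = 0.056234
Ea = 1/(1 + 0.056234) = 1/1.056234 = 0.9468

0.9468


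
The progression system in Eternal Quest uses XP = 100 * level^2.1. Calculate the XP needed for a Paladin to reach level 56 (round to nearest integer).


XP = 100 * level^2.1
Substitute level = 56:
XP = 100 * 56^2.1
= 100 * 4690.2377
= 469024

469024 XP


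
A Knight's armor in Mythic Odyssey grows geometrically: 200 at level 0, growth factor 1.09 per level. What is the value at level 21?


value = base * growth^level
= 200 * 1.09^21
= 200 * 6.108808
= 1221.76

1221.76 armor


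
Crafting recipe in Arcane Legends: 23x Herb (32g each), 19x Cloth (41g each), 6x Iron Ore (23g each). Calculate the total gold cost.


Cost breakdown:
  Herb: 23 * 32 = 736
  Cloth: 19 * 41 = 779
  Iron Ore: 6 * 23 = 138
Total = 736 + 779 + 138 = 1653

1653 gold


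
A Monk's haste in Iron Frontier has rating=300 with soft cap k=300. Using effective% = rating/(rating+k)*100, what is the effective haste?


effective% = rating / (rating + k) * 100
= 300 / (300 + 300) * 100
= 300 / 600 * 100
= 0.5 * 100
= 50.00%

50.00%


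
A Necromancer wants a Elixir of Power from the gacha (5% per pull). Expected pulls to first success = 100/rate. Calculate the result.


Expected pulls for a geometric distribution = 1/p = 100 / rate%
= 100 / 5
= 20.0

20.0 pulls


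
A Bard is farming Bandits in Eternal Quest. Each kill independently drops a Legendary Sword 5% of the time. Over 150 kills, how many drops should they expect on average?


Expected drops = kills * (drop_rate / 100)
= 150 * (5 / 100)
= 150 * 0.05
= 7.5

7.5 drops


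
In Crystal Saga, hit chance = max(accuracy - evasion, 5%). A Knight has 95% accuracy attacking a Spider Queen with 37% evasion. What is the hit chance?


accuracy - evasion = 95 - 37 = 58
Apply floor: max(58, 5) = 58
Hit chance = 58%

58%


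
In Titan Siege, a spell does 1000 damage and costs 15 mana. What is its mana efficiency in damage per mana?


Efficiency = damage / mana
= 1000 / 15
= 66.67

66.67 dmg/mana


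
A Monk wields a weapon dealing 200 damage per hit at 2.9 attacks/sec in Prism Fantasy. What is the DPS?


DPS = damage * attack_speed
= 200 * 2.9
= 580.0

580.0 DPS


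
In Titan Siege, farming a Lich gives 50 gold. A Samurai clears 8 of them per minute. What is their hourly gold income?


Gold per minute = 50 * 8 = 400
Gold per hour = 400 * 60 = 24000

24000 gold/hour


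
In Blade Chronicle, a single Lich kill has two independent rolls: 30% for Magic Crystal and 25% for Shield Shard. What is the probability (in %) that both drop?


For independent events, P(both) = P(A) * P(B)
= 30% * 25%
= 750 / 100 %
= 7.5%

7.5%


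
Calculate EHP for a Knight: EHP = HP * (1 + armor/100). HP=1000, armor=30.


EHP = 1000 * (1 + 30/100)
= 1000 * (1 + 0.3)
= 1000 * 1.3
= 1300.0

1300.0 EHP


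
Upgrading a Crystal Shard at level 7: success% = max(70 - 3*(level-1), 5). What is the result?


raw_rate = 70 - 3 * (7 - 1)
= 70 - 3 * 6
= 70 - 18
= 52
Apply floor: max(52, 5) = 52%

52%


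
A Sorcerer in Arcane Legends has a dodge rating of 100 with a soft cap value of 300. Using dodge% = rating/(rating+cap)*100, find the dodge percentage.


dodge% = 100 / (100 + 300) * 100
= 100 / 400 * 100
= 0.25 * 100
= 25.00%

25.00%


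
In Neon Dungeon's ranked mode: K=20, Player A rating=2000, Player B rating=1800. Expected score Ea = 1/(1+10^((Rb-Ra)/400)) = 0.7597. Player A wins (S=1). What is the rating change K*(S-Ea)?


Elo update: delta = K * (S - Ea), where S = 1 (wins)
S - Ea = 1 - 0.7597 = 0.2403
Rating change = 20 * 0.2403
= 4.81

4.81 rating points


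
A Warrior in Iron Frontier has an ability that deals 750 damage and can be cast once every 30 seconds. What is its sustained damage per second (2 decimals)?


DPS = damage / cooldown
= 750 / 30
= 25.00

25.00 DPS


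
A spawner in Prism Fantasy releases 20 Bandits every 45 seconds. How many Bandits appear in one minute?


Spawns per minute = count * (60 / interval)
= 20 * (60 / 45)
= 20 * 1.3333
= 26.67

26.67 per minute


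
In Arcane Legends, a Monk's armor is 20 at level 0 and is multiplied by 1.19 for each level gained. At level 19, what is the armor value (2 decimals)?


value = base * growth^level
= 20 * 1.19^19
= 20 * 27.251616
= 545.03

545.03 armor


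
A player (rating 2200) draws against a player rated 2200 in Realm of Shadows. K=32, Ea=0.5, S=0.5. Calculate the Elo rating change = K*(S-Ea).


Elo update: delta = K * (S - Ea), where S = 0.5 (draws)
S - Ea = 0.5 - 0.5 = 0.0
Rating change = 32 * 0.0
= 0.00

0.00 rating points


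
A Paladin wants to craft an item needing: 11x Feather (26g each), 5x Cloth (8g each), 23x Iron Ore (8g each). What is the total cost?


Cost breakdown:
  Feather: 11 * 26 = 286
  Cloth: 5 * 8 = 40
  Iron Ore: 23 * 8 = 184
Total = 286 + 40 + 184 = 510

510 gold


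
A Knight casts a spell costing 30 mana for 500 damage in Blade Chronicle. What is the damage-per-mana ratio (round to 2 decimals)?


Efficiency = damage / mana
= 500 / 30
= 16.67

16.67 dmg/mana


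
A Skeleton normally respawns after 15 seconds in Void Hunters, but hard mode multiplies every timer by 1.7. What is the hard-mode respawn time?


Respawn time = base * multiplier
= 15 * 1.7
= 25.5 seconds

25.5 seconds


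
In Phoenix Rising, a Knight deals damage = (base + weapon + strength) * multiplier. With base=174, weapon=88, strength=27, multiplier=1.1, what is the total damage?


Sum base + weapon + str = 174 + 88 + 27 = 289
Multiply by 1.1:
289 * 1.1 = 317.9

317.9 damage


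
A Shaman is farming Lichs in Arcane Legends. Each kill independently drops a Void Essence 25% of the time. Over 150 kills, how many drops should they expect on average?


Expected drops = kills * (drop_rate / 100)
= 150 * (25 / 100)
= 150 * 0.25
= 37.5

37.5 drops


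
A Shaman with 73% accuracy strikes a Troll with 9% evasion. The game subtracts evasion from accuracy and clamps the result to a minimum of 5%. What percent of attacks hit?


accuracy - evasion = 73 - 9 = 64
Apply floor: max(64, 5) = 64
Hit chance = 64%

64%


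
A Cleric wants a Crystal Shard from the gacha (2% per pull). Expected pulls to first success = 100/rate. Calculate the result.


Expected pulls for a geometric distribution = 1/p = 100 / rate%
= 100 / 2
= 50.0

50.0 pulls


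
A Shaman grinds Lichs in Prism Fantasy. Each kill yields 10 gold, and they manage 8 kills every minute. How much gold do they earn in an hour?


Gold per minute = 10 * 8 = 80
Gold per hour = 80 * 60 = 4800

4800 gold/hour


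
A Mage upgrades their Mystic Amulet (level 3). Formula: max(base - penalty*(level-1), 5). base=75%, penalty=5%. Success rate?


raw_rate = 75 - 5 * (3 - 1)
= 75 - 5 * 2
= 75 - 10
= 65
Apply floor: max(65, 5) = 65%

65%


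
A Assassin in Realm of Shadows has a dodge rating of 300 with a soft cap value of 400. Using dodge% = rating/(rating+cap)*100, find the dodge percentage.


dodge% = 300 / (300 + 400) * 100
= 300 / 700 * 100
= 0.428571 * 100
= 42.86%

42.86%


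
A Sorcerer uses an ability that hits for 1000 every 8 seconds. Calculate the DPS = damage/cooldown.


DPS = damage / cooldown
= 1000 / 8
= 125.00

125.00 DPS


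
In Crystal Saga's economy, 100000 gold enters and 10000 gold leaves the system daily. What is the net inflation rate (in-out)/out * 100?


Net gold = 100000 - 10000 = 90000
Inflation rate = net / sunk * 100 = 90000 / 10000 * 100
= 9.0 * 100
= 900.00%

900.00%


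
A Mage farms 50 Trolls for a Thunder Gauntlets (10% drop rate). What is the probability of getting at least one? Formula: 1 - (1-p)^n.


P(at least one) = 1 - P(none) = 1 - (1-p)^n
p = 10/100 = 0.1
1 - p = 0.9
(1 - p)^50 = 0.9^50 = 0.005154
P(at least one) = 1 - 0.005154 = 0.9948

0.9948


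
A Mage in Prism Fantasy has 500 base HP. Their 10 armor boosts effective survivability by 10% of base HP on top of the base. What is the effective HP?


EHP = 500 * (1 + 10/100)
= 500 * (1 + 0.1)
= 500 * 1.1
= 550.0

550.0 EHP


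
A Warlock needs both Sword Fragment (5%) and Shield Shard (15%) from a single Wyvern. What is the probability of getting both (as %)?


For independent events, P(both) = P(A) * P(B)
= 5% * 15%
= 75 / 100 %
= 0.75%

0.75%


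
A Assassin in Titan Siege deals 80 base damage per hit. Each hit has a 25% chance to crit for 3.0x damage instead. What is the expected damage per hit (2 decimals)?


E[dmg] = base * (1 + crit_chance * (crit_mult - 1))
cc as decimal = 25/100 = 0.25
cm - 1 = 3.0 - 1 = 2.0
Bonus factor = 0.25 * 2.0 = 0.5
Total multiplier = 1 + 0.5 = 1.5
Expected damage = 80 * 1.5 = 120.00

120.00 damage


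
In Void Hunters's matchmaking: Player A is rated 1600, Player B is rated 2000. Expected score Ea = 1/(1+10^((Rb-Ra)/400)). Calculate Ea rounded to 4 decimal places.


Elo expected score: Ea = 1/(1 + 10^((Rb-Ra)/400))
Rb - Ra = 2000 - 1600 = 400
(Rb-Ra)/400 = 400/400 = 1.0
10^1.0 = 10.0
Ea = 1/(1 + 10.0) = 1/11.0 = 0.0909

0.0909


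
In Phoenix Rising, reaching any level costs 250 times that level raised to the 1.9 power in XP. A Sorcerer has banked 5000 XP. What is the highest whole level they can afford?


XP = 250 * level^1.9, so level = (XP / 250)^(1/1.9)
= (5000 / 250)^(1/1.9)
= 20.0^0.5263
= 4.839
Floor: level = 4

level 4


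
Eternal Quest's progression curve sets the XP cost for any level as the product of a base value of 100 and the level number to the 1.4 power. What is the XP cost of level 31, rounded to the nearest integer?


XP = 100 * level^1.4
Substitute level = 31:
XP = 100 * 31^1.4
= 100 * 122.4352
= 12244

12244 XP


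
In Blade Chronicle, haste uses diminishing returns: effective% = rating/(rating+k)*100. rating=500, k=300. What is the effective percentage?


effective% = rating / (rating + k) * 100
= 500 / (500 + 300) * 100
= 500 / 800 * 100
= 0.625 * 100
= 62.50%

62.50%


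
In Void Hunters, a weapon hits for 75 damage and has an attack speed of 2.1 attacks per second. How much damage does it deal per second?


DPS = damage * attack_speed
= 75 * 2.1
= 157.5

157.5 DPS


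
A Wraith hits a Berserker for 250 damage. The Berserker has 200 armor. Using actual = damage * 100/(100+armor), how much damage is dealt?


actual = 250 * 100 / (100 + 200)
= 250 * 100 / 300
= 25000 / 300
= 83.33

83.33 damage


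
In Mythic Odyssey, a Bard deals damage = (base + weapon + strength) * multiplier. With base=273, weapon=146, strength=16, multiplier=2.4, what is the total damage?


Sum base + weapon + str = 273 + 146 + 16 = 435
Multiply by 2.4:
435 * 2.4 = 1044.0

1044.0 damage


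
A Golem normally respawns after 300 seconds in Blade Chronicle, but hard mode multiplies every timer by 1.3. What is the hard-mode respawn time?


Respawn time = base * multiplier
= 300 * 1.3
= 390.0 seconds

390.0 seconds


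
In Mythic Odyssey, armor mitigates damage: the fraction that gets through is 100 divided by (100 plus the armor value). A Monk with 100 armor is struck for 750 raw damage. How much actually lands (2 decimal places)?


actual = 750 * 100 / (100 + 100)
= 750 * 100 / 200
= 75000 / 200
= 375.00

375.00 damage


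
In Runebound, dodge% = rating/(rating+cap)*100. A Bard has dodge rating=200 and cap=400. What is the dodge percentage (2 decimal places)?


dodge% = 200 / (200 + 400) * 100
= 200 / 600 * 100
= 0.333333 * 100
= 33.33%

33.33%


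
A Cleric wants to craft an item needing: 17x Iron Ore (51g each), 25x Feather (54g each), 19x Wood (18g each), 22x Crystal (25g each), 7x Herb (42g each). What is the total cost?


Cost breakdown:
  Iron Ore: 17 * 51 = 867
  Feather: 25 * 54 = 1350
  Wood: 19 * 18 = 342
  Crystal: 22 * 25 = 550
  Herb: 7 * 42 = 294
Total = 867 + 1350 + 342 + 550 + 294 = 3403

3403 gold


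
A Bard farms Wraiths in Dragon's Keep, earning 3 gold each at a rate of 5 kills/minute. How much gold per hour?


Gold per minute = 3 * 5 = 15
Gold per hour = 15 * 60 = 900

900 gold/hour


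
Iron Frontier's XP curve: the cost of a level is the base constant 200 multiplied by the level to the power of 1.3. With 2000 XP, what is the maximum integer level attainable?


XP = 200 * level^1.3, so level = (XP / 200)^(1/1.3)
= (2000 / 200)^(1/1.3)
= 10.0^0.7692
= 5.878
Floor: level = 5

level 5


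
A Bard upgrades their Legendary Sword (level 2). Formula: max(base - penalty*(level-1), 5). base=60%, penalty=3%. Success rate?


raw_rate = 60 - 3 * (2 - 1)
= 60 - 3 * 1
= 60 - 3
= 57
Apply floor: max(57, 5) = 57%

57%


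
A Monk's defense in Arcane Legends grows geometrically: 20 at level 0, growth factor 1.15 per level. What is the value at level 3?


value = base * growth^level
= 20 * 1.15^3
= 20 * 1.520875
= 30.42

30.42 defense


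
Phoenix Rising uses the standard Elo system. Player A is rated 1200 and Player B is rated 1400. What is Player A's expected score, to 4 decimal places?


Elo expected score: Ea = 1/(1 + 10^((Rb-Ra)/400))
Rb - Ra = 1400 - 1200 = 200
(Rb-Ra)/400 = 200/400 = 0.5
10^0.5 = 3.162278
Ea = 1/(1 + 3.162278) = 1/4.162278 = 0.2403

0.2403


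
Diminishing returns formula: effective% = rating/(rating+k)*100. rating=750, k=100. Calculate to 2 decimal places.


effective% = rating / (rating + k) * 100
= 750 / (750 + 100) * 100
= 750 / 850 * 100
= 0.882353 * 100
= 88.24%

88.24%


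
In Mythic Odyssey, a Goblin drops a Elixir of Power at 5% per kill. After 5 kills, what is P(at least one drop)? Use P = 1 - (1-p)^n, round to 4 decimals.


P(at least one) = 1 - P(none) = 1 - (1-p)^n
p = 5/100 = 0.05
1 - p = 0.95
(1 - p)^5 = 0.95^5 = 0.773781
P(at least one) = 1 - 0.773781 = 0.2262

0.2262


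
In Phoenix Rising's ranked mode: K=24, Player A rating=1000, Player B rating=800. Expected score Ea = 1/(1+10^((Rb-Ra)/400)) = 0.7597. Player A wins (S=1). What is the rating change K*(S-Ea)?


Elo update: delta = K * (S - Ea), where S = 1 (wins)
S - Ea = 1 - 0.7597 = 0.2403
Rating change = 24 * 0.2403
= 5.77

5.77 rating points


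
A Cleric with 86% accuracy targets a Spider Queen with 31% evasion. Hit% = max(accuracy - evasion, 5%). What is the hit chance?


accuracy - evasion = 86 - 31 = 55
Apply floor: max(55, 5) = 55
Hit chance = 55%

55%


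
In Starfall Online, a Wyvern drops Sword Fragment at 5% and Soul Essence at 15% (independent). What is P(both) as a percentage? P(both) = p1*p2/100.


For independent events, P(both) = P(A) * P(B)
= 5% * 15%
= 75 / 100 %
= 0.75%

0.75%


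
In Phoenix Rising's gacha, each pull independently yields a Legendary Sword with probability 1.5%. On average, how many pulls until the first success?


Expected pulls for a geometric distribution = 1/p = 100 / rate%
= 100 / 1.5
= 66.67

66.67 pulls


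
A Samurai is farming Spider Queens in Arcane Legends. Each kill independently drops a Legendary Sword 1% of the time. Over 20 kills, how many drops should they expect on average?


Expected drops = kills * (drop_rate / 100)
= 20 * (1 / 100)
= 20 * 0.01
= 0.2

0.2 drops


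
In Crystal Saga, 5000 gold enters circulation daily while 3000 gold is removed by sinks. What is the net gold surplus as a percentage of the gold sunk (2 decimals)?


Net gold = 5000 - 3000 = 2000
Inflation rate = net / sunk * 100 = 2000 / 3000 * 100
= 0.666667 * 100
= 66.67%

66.67%


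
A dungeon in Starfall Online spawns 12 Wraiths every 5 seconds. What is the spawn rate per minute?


Spawns per minute = count * (60 / interval)
= 12 * (60 / 5)
= 12 * 12.0
= 144.0

144.0 per minute


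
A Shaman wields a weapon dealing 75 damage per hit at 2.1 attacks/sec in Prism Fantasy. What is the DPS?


DPS = damage * attack_speed
= 75 * 2.1
= 157.5

157.5 DPS


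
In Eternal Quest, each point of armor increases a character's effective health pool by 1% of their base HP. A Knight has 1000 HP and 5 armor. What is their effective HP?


EHP = 1000 * (1 + 5/100)
= 1000 * (1 + 0.05)
= 1000 * 1.05
= 1050.0

1050.0 EHP


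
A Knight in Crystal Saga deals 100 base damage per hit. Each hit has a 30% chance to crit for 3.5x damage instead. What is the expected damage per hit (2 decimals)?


E[dmg] = base * (1 + crit_chance * (crit_mult - 1))
cc as decimal = 30/100 = 0.3
cm - 1 = 3.5 - 1 = 2.5
Bonus factor = 0.3 * 2.5 = 0.75
Total multiplier = 1 + 0.75 = 1.75
Expected damage = 100 * 1.75 = 175.00

175.00 damage


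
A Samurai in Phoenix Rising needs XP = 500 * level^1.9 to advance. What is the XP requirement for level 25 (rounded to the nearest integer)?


XP = 500 * level^1.9
Substitute level = 25:
XP = 500 * 25^1.9
= 500 * 452.9873
= 226494

226494 XP


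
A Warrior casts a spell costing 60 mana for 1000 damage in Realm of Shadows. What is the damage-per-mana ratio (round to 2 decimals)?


Efficiency = damage / mana
= 1000 / 60
= 16.67

16.67 dmg/mana


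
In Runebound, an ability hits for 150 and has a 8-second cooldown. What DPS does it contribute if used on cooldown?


DPS = damage / cooldown
= 150 / 8
= 18.75

18.75 DPS


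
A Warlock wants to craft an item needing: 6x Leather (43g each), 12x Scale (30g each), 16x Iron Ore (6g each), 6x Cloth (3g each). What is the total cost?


Cost breakdown:
  Leather: 6 * 43 = 258
  Scale: 12 * 30 = 360
  Iron Ore: 16 * 6 = 96
  Cloth: 6 * 3 = 18
Total = 258 + 360 + 96 + 18 = 732

732 gold


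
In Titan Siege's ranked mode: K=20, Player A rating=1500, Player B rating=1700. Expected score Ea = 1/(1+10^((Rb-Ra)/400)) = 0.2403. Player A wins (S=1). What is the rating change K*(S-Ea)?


Elo update: delta = K * (S - Ea), where S = 1 (wins)
S - Ea = 1 - 0.2403 = 0.7597
Rating change = 20 * 0.7597
= 15.19

15.19 rating points


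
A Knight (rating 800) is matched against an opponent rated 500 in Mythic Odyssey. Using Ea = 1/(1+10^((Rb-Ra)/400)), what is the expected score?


Elo expected score: Ea = 1/(1 + 10^((Rb-Ra)/400))
Rb - Ra = 500 - 800 = -300
(Rb-Ra)/400 = -300/400 = -0.75
10^-0.75 = 0.177828
Ea = 1/(1 + 0.177828) = 1/1.177828 = 0.8490

0.8490


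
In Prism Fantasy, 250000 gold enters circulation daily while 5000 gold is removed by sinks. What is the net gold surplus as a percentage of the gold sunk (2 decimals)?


Net gold = 250000 - 5000 = 245000
Inflation rate = net / sunk * 100 = 245000 / 5000 * 100
= 49.0 * 100
= 4900.00%

4900.00%


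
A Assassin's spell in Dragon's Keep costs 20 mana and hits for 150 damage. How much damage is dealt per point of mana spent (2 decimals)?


Efficiency = damage / mana
= 150 / 20
= 7.50

7.50 dmg/mana


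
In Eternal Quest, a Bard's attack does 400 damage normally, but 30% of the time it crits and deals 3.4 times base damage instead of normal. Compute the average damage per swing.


E[dmg] = base * (1 + crit_chance * (crit_mult - 1))
cc as decimal = 30/100 = 0.3
cm - 1 = 3.4 - 1 = 2.4
Bonus factor = 0.3 * 2.4 = 0.72
Total multiplier = 1 + 0.72 = 1.72
Expected damage = 400 * 1.72 = 688.00

688.00 damage


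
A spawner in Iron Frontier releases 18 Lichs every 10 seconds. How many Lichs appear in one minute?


Spawns per minute = count * (60 / interval)
= 18 * (60 / 10)
= 18 * 6.0
= 108.0

108.0 per minute


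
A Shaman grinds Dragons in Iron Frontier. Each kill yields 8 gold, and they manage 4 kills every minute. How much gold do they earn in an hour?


Gold per minute = 8 * 4 = 32
Gold per hour = 32 * 60 = 1920

1920 gold/hour


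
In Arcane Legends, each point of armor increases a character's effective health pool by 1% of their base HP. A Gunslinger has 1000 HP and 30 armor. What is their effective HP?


EHP = 1000 * (1 + 30/100)
= 1000 * (1 + 0.3)
= 1000 * 1.3
= 1300.0

1300.0 EHP


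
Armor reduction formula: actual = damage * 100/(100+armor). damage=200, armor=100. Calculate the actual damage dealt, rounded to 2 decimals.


actual = 200 * 100 / (100 + 100)
= 200 * 100 / 200
= 20000 / 200
= 100.00

100.00 damage


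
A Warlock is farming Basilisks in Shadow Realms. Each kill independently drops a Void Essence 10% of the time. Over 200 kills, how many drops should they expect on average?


Expected drops = kills * (drop_rate / 100)
= 200 * (10 / 100)
= 200 * 0.1
= 20.0

20.0 drops


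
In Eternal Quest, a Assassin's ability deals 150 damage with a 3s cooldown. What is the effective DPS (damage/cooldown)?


DPS = damage / cooldown
= 150 / 3
= 50.00

50.00 DPS


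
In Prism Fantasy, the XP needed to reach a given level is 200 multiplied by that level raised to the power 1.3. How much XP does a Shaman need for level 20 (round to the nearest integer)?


XP = 200 * level^1.3
Substitute level = 20:
XP = 200 * 20^1.3
= 200 * 49.1291
= 9826

9826 XP


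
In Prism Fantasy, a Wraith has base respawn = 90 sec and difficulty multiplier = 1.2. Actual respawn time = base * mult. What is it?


Respawn time = base * multiplier
= 90 * 1.2
= 108.0 seconds

108.0 seconds


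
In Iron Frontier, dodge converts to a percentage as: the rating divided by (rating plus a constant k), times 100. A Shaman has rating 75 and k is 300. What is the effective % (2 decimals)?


effective% = rating / (rating + k) * 100
= 75 / (75 + 300) * 100
= 75 / 375 * 100
= 0.2 * 100
= 20.00%

20.00%


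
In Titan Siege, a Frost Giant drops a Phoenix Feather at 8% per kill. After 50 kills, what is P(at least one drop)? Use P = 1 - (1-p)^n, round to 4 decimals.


P(at least one) = 1 - P(none) = 1 - (1-p)^n
p = 8/100 = 0.08
1 - p = 0.92
(1 - p)^50 = 0.92^50 = 0.015466
P(at least one) = 1 - 0.015466 = 0.9845

0.9845


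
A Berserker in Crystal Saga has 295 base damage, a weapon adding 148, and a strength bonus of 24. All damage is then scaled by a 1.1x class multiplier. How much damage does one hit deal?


Sum base + weapon + str = 295 + 148 + 24 = 467
Multiply by 1.1:
467 * 1.1 = 513.7

513.7 damage


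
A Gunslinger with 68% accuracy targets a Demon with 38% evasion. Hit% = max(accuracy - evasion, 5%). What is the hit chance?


accuracy - evasion = 68 - 38 = 30
Apply floor: max(30, 5) = 30
Hit chance = 30%

30%


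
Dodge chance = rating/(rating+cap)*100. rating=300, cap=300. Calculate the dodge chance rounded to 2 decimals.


dodge% = 300 / (300 + 300) * 100
= 300 / 600 * 100
= 0.5 * 100
= 50.00%

50.00%


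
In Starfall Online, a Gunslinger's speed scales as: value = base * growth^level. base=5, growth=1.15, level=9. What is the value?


value = base * growth^level
= 5 * 1.15^9
= 5 * 3.517876
= 17.59

17.59 speed


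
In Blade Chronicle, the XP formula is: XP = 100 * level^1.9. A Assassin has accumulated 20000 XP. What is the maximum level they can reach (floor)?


XP = 100 * level^1.9, so level = (XP / 100)^(1/1.9)
= (20000 / 100)^(1/1.9)
= 200.0^0.5263
= 16.258
Floor: level = 16

level 16


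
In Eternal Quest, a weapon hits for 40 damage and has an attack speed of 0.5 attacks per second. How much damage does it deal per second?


DPS = damage * attack_speed
= 40 * 0.5
= 20.0

20.0 DPS


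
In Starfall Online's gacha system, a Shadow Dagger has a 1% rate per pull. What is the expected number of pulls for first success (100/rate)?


Expected pulls for a geometric distribution = 1/p = 100 / rate%
= 100 / 1
= 100.0

100.0 pulls


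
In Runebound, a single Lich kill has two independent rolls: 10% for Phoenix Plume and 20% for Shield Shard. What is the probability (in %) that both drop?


For independent events, P(both) = P(A) * P(B)
= 10% * 20%
= 200 / 100 %
= 2.0%

2.0%


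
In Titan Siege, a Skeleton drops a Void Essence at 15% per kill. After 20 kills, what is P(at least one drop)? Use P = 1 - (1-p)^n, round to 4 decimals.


P(at least one) = 1 - P(none) = 1 - (1-p)^n
p = 15/100 = 0.15
1 - p = 0.85
(1 - p)^20 = 0.85^20 = 0.038760
P(at least one) = 1 - 0.038760 = 0.9612

0.9612


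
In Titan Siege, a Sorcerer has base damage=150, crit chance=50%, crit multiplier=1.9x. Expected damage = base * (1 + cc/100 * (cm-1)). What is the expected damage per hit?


E[dmg] = base * (1 + crit_chance * (crit_mult - 1))
cc as decimal = 50/100 = 0.5
cm - 1 = 1.9 - 1 = 0.9
Bonus factor = 0.5 * 0.9 = 0.45
Total multiplier = 1 + 0.45 = 1.45
Expected damage = 150 * 1.45 = 217.50

217.50 damage


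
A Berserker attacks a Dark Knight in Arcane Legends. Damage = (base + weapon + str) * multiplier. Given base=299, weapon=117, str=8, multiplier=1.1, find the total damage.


Sum base + weapon + str = 299 + 117 + 8 = 424
Multiply by 1.1:
424 * 1.1 = 466.4

466.4 damage


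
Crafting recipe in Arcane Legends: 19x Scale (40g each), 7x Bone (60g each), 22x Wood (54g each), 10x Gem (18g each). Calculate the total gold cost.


Cost breakdown:
  Scale: 19 * 40 = 760
  Bone: 7 * 60 = 420
  Wood: 22 * 54 = 1188
  Gem: 10 * 18 = 180
Total = 760 + 420 + 1188 + 180 = 2548

2548 gold
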